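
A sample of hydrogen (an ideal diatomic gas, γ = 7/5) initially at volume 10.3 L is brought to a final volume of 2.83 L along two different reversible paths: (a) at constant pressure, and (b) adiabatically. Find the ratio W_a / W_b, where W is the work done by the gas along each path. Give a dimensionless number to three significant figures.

Path (a) isobaric: W = P₁(V₂ − V₁) → W_a/(P₁V₁) = -0.7252.
Path (b) adiabatic: W = P₁V₁(1 − (V₁/V₂)^(γ−1))/(γ−1) → W_b/(P₁V₁) = -1.691.
W_a / W_b = -0.7252 / -1.691 = 0.4288.

W_a / W_b ≈ 0.429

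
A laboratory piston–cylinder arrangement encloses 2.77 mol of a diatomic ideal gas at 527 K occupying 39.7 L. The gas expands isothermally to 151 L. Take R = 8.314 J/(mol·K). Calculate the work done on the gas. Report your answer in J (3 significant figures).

Isothermal: W = nRT ln(V₂/V₁).
W = (2.77)(8.314)(527) × ln(151/39.7)
  = 12137 × 1.336
W_by_gas = 16214 J; work on gas = −W_by = -16214 J.

W ≈ -16200 J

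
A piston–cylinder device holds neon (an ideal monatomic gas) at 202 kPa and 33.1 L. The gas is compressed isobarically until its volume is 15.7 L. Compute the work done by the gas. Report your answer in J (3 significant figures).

Isobaric: W = P ΔV.
W = (202 kPa)(15.7 − 33.1 L) = (202)(-17.4) = -3515 J.

W ≈ -3510 J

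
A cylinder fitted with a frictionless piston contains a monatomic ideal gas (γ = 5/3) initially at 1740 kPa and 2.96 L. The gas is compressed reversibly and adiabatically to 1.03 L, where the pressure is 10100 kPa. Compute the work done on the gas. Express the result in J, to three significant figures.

Adiabatic: W = (P₁V₁ − P₂V₂)/(γ − 1) with γ = 5/3.
P₁V₁ = 5150 J, P₂V₂ = 10403 J.
W = (5150 − 10403) / 0.6667 = -7879 J.
Work on gas = −W_by = 7879 J.

W ≈ 7880 J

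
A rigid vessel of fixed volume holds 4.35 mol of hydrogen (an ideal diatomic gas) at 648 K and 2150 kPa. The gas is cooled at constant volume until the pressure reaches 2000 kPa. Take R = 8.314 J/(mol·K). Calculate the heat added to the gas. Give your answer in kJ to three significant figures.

Constant volume ⇒ W = 0, so Q = ΔU = nCᵥΔT with Cᵥ = 5R/2 = 20.79 J/(mol·K).
At constant V, T₂/T₁ = P₂/P₁ ⇒ ΔT = T₁(P₂/P₁ − 1) = 648·(2000/2150 − 1) = -45.21 K.
ΔU = (4.35)(20.79)(-45.21) = -4088 J.

Q ≈ -4.09 kJ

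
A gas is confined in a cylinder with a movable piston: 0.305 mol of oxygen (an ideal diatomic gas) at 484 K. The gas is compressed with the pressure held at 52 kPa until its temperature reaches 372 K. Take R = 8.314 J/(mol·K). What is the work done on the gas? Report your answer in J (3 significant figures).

Isobaric: W = P ΔV = nR ΔT.
W = (0.305)(8.314)(372 − 484) = -284 J.
Work on gas = −W_by = 284 J.

W ≈ 284 J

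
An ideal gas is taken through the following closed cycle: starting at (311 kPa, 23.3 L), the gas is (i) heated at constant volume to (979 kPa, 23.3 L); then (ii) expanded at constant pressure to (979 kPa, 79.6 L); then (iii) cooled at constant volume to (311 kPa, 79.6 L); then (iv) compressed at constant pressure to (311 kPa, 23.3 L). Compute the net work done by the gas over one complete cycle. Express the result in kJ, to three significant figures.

Constant-volume legs do no work.
W(ii) = (979)(79.6 − 23.3) = 55118 J; W(iv) = (311)(23.3 − 79.6) = -17509 J.
W_net = 55118 − 17509 = 37608 J (the clockwise enclosed area).

W_net ≈ 37.6 kJ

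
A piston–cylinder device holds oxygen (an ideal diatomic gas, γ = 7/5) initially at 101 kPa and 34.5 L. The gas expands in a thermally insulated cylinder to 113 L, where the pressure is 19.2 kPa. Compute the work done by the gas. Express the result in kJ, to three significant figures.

Adiabatic: W = (P₁V₁ − P₂V₂)/(γ − 1) with γ = 7/5.
P₁V₁ = 3484 J, P₂V₂ = 2170 J.
W = (3484 − 2170) / 0.4 = 3287 J.

W ≈ 3.29 kJ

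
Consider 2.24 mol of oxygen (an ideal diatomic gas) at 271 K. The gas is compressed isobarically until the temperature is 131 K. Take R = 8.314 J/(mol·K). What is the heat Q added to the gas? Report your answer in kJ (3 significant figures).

Q ≈ -9.13 kJ

Isobaric: W = nRΔT = (2.24)(8.314)(-140) = -2607 J.
ΔU = nCᵥΔT with Cᵥ = 5R/2: ΔU = (2.24)(20.79)(-140) = -6518 J.
Q = ΔU + W = -6518 − 2607 = -9125 J.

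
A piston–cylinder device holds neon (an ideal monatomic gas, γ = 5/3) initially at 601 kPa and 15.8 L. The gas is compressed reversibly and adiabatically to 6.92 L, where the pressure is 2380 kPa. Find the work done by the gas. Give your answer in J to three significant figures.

W ≈ -10500 J

Adiabatic: W = (P₁V₁ − P₂V₂)/(γ − 1) with γ = 5/3.
P₁V₁ = 9496 J, P₂V₂ = 16470 J.
W = (9496 − 16470) / 0.6667 = -10461 J.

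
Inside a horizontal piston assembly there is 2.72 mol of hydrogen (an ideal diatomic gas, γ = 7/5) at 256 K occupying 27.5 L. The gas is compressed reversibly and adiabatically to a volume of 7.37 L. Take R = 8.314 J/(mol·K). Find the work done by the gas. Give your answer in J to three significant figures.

Adiabatic: TV^(γ−1) = const with γ = 7/5.
T₂ = T₁ (V₁/V₂)^(γ−1) = 256 × (27.5/7.37)^0.4 = 256 × 1.693 = 433.5 K.
W_by = nCᵥ(T₁ − T₂) = (2.72)(20.79)(256 − 433.5) = -10035 J.

W ≈ -10000 J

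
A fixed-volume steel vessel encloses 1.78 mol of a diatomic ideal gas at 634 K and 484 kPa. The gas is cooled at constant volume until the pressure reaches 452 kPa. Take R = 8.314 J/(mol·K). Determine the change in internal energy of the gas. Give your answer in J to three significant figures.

Constant volume ⇒ W = 0, so Q = ΔU = nCᵥΔT with Cᵥ = 5R/2 = 20.79 J/(mol·K).
At constant V, T₂/T₁ = P₂/P₁ ⇒ ΔT = T₁(P₂/P₁ − 1) = 634·(452/484 − 1) = -41.92 K.
ΔU = (1.78)(20.79)(-41.92) = -1551 J.

ΔU ≈ -1550 J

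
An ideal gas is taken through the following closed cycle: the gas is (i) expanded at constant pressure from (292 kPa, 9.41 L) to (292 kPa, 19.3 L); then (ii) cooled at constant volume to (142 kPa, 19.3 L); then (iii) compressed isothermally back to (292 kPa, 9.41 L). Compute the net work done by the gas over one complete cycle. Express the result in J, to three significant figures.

W_net ≈ 919 J

Leg (i): W = PΔV = (292)(19.3 − 9.41) = 2888 J.
Leg (ii): W = 0.
Leg (iii): W = PᵢVᵢ ln(V_f/Vᵢ) = (2741) ln(9.41/19.3) = -1969 J.
W_net = 2888 − 1969 = 919.2 J.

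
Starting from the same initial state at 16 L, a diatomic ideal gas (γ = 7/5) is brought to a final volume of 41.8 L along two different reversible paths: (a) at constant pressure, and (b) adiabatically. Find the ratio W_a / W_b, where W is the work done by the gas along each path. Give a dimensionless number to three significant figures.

Path (a) isobaric: W = P₁(V₂ − V₁) → W_a/(P₁V₁) = 1.612.
Path (b) adiabatic: W = P₁V₁(1 − (V₁/V₂)^(γ−1))/(γ−1) → W_b/(P₁V₁) = 0.7974.
W_a / W_b = 1.612 / 0.7974 = 2.022.

W_a / W_b ≈ 2.02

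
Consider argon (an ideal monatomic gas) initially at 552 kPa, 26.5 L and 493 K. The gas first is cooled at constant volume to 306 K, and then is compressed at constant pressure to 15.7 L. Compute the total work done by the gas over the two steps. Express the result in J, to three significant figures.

W_total ≈ -3700 J

Step 1 (isochoric): W = 0 (constant volume).
After step 1: P = 342.6 kPa (V unchanged).
Step 2 (isobaric): W = PΔV = (342.6 kPa)(15.7 − 26.5 L) = -3700 J.
W_total = 0 − 3700 = -3700 J.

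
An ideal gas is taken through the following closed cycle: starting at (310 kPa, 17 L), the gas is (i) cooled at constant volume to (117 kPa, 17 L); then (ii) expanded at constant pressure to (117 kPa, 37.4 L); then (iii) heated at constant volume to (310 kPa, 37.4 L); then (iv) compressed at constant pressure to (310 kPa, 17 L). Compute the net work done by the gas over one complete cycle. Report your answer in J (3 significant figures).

Constant-volume legs do no work.
W(ii) = (117)(37.4 − 17) = 2387 J; W(iv) = (310)(17 − 37.4) = -6324 J.
W_net = 2387 − 6324 = -3937 J (the counter-clockwise enclosed area).

W_net ≈ -3940 J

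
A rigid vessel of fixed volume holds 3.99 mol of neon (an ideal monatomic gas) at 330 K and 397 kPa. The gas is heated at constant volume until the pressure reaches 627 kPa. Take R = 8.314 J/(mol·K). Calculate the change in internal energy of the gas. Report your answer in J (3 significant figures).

ΔU ≈ 9510 J

Constant volume ⇒ W = 0, so Q = ΔU = nCᵥΔT with Cᵥ = 3R/2 = 12.47 J/(mol·K).
At constant V, T₂/T₁ = P₂/P₁ ⇒ ΔT = T₁(P₂/P₁ − 1) = 330·(627/397 − 1) = 191.2 K.
ΔU = (3.99)(12.47)(191.2) = 9513 J.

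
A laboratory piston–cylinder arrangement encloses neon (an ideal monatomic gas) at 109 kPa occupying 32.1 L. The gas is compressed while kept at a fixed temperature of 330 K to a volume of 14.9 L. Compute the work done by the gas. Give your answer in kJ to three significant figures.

W ≈ -2.69 kJ

Isothermal: W = nRT ln(V₂/V₁) = P₁V₁ ln(V₂/V₁).
P₁V₁ = (109 kPa)(32.1 L) = 3499 J.
W = 3499 × ln(14.9/32.1) = 3499 × -0.7675
W_by_gas = -2685 J.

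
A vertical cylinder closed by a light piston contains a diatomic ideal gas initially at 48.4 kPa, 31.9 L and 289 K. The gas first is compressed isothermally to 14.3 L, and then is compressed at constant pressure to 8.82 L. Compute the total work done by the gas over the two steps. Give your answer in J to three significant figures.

Step 1 (isothermal): W = P₁V₁ ln(V₂/V₁) = (1544) ln(14.3/31.9) = -1239 J.
After step 1: P = 108 kPa, V = 14.3 L, T = 289 K.
Step 2 (isobaric): W = PΔV = (108 kPa)(8.82 − 14.3 L) = -591.7 J.
W_total = -1239 − 591.7 = -1830 J.

W_total ≈ -1830 J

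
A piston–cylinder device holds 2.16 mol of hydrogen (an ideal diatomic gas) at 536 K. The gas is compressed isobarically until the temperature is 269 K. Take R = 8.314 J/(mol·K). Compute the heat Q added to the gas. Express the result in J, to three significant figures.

Q ≈ -16800 J

Isobaric: W = nRΔT = (2.16)(8.314)(-267) = -4795 J.
ΔU = nCᵥΔT with Cᵥ = 5R/2: ΔU = (2.16)(20.79)(-267) = -11987 J.
Q = ΔU + W = -11987 − 4795 = -16782 J.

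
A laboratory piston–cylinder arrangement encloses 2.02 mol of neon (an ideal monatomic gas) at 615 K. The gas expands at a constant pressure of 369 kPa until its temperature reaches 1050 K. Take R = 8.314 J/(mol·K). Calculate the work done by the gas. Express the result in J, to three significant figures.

W ≈ 7310 J

Isobaric: W = P ΔV = nR ΔT.
W = (2.02)(8.314)(1050 − 615) = 7306 J.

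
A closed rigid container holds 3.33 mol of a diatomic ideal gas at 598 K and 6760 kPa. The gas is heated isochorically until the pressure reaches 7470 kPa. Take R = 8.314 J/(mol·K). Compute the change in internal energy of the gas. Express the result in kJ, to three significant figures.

ΔU ≈ 4.35 kJ

Constant volume ⇒ W = 0, so Q = ΔU = nCᵥΔT with Cᵥ = 5R/2 = 20.79 J/(mol·K).
At constant V, T₂/T₁ = P₂/P₁ ⇒ ΔT = T₁(P₂/P₁ − 1) = 598·(7470/6760 − 1) = 62.81 K.
ΔU = (3.33)(20.79)(62.81) = 4347 J.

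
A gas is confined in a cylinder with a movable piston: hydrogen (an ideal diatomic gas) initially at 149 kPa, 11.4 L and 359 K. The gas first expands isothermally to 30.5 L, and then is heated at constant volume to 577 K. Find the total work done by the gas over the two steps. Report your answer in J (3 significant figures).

Step 1 (isothermal): W = P₁V₁ ln(V₂/V₁) = (1699) ln(30.5/11.4) = 1672 J.
Step 2 (isochoric): W = 0 (constant volume).
W_total = 1672 + 0 = 1672 J.

W_total ≈ 1670 J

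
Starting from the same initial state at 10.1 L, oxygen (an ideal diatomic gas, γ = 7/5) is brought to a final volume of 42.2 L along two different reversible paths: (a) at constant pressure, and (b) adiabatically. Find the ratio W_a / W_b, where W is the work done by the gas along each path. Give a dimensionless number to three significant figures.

Path (a) isobaric: W = P₁(V₂ − V₁) → W_a/(P₁V₁) = 3.178.
Path (b) adiabatic: W = P₁V₁(1 − (V₁/V₂)^(γ−1))/(γ−1) → W_b/(P₁V₁) = 1.089.
W_a / W_b = 3.178 / 1.089 = 2.919.

W_a / W_b ≈ 2.92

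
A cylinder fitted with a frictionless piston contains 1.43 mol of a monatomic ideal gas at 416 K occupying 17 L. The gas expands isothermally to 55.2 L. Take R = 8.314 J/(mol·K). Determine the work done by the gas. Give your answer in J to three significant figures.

Isothermal: W = nRT ln(V₂/V₁).
W = (1.43)(8.314)(416) × ln(55.2/17)
  = 4946 × 1.178
W_by_gas = 5825 J.

W ≈ 5820 J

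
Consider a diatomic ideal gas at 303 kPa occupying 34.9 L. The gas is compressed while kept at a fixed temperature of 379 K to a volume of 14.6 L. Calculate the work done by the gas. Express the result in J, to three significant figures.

W ≈ -9220 J

Isothermal: W = nRT ln(V₂/V₁) = P₁V₁ ln(V₂/V₁).
P₁V₁ = (303 kPa)(34.9 L) = 10575 J.
W = 10575 × ln(14.6/34.9) = 10575 × -0.8715
W_by_gas = -9215 J.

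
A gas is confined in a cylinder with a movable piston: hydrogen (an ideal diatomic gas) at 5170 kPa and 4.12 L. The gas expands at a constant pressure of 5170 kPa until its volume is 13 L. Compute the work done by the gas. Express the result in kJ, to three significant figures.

W ≈ 45.9 kJ

Isobaric: W = P ΔV.
W = (5170 kPa)(13 − 4.12 L) = (5170)(8.88) = 45910 J.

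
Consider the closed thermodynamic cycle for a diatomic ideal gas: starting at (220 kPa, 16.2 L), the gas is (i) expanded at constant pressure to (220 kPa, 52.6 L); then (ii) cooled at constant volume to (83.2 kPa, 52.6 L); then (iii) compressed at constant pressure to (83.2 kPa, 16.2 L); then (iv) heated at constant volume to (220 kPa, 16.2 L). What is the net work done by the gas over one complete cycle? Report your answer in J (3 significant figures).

Constant-volume legs do no work.
W(i) = (220)(52.6 − 16.2) = 8008 J; W(iii) = (83.2)(16.2 − 52.6) = -3028 J.
W_net = 8008 − 3028 = 4980 J (the clockwise enclosed area).

W_net ≈ 4980 J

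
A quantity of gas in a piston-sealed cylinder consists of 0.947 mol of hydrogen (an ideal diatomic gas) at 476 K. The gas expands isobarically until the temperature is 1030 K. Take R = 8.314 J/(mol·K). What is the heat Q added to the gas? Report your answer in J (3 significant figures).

Isobaric: W = nRΔT = (0.947)(8.314)(554) = 4362 J.
ΔU = nCᵥΔT with Cᵥ = 5R/2: ΔU = (0.947)(20.79)(554) = 10905 J.
Q = ΔU + W = 10905 + 4362 = 15266 J.

Q ≈ 15300 J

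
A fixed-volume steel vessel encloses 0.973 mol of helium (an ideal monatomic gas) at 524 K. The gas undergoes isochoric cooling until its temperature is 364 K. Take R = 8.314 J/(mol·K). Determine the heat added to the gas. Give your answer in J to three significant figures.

Constant volume ⇒ W = 0, so Q = ΔU = nCᵥΔT with Cᵥ = 3R/2 = 12.47 J/(mol·K).
ΔU = (0.973)(12.47)(364 − 524) = -1941 J.

Q ≈ -1940 J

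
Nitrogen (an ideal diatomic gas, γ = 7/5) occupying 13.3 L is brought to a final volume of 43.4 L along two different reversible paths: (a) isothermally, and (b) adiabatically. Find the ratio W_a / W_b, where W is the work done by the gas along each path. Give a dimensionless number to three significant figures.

Path (a) isothermal: W = P₁V₁ ln(V₂/V₁) → W_a/(P₁V₁) = 1.183.
Path (b) adiabatic: W = P₁V₁(1 − (V₁/V₂)^(γ−1))/(γ−1) → W_b/(P₁V₁) = 0.9423.
W_a / W_b = 1.183 / 0.9423 = 1.255.

W_a / W_b ≈ 1.26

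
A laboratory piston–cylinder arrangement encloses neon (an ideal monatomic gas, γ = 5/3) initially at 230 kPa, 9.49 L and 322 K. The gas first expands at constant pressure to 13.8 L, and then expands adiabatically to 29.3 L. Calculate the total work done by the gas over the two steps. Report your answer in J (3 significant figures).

Step 1 (isobaric): W = PΔV = (230 kPa)(13.8 − 9.49 L) = 991.3 J.
After step 1: P = 230 kPa, V = 13.8 L, T = 468.2 K.
Step 2 (adiabatic): W = (P₁V₁ − P₂V₂)/(γ−1) = (3174 − 1921)/0.667 = 1879 J.
W_total = 991.3 + 1879 = 2870 J.

W_total ≈ 2870 J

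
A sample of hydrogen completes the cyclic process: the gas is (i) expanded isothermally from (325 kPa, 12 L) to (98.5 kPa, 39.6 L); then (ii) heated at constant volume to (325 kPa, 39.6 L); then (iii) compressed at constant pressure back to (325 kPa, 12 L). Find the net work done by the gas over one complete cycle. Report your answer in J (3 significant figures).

Leg (i): W = PᵢVᵢ ln(V_f/Vᵢ) = (3900) ln(39.6/12) = 4656 J.
Leg (ii): W = 0.
Leg (iii): W = PΔV = (325)(12 − 39.6) = -8970 J.
W_net = 4656 − 8970 = -4314 J.

W_net ≈ -4310 J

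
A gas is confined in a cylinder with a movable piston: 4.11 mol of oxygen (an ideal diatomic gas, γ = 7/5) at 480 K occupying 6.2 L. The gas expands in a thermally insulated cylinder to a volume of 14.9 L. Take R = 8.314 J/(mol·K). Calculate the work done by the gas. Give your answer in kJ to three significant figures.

W ≈ 12.1 kJ

Adiabatic: TV^(γ−1) = const with γ = 7/5.
T₂ = T₁ (V₁/V₂)^(γ−1) = 480 × (6.2/14.9)^0.4 = 480 × 0.7042 = 338 K.
W_by = nCᵥ(T₁ − T₂) = (4.11)(20.79)(480 − 338) = 12130 J.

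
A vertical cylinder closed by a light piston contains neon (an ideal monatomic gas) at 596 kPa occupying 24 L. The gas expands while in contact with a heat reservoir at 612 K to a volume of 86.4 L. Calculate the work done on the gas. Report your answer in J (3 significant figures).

W ≈ -18300 J

Isothermal: W = nRT ln(V₂/V₁) = P₁V₁ ln(V₂/V₁).
P₁V₁ = (596 kPa)(24 L) = 14304 J.
W = 14304 × ln(86.4/24) = 14304 × 1.281
W_by_gas = 18322 J; work on gas = −W_by = -18322 J.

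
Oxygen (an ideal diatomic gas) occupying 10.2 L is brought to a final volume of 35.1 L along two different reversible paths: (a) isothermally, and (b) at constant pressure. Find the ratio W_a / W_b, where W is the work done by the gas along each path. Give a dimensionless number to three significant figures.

W_a / W_b ≈ 0.506

Path (a) isothermal: W = P₁V₁ ln(V₂/V₁) → W_a/(P₁V₁) = 1.236.
Path (b) isobaric: W = P₁(V₂ − V₁) → W_b/(P₁V₁) = 2.441.
W_a / W_b = 1.236 / 2.441 = 0.5062.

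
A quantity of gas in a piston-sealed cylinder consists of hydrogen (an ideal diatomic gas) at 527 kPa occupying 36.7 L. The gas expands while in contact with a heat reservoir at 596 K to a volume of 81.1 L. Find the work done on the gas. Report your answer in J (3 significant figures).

W ≈ -15300 J

Isothermal: W = nRT ln(V₂/V₁) = P₁V₁ ln(V₂/V₁).
P₁V₁ = (527 kPa)(36.7 L) = 19341 J.
W = 19341 × ln(81.1/36.7) = 19341 × 0.7929
W_by_gas = 15336 J; work on gas = −W_by = -15336 J.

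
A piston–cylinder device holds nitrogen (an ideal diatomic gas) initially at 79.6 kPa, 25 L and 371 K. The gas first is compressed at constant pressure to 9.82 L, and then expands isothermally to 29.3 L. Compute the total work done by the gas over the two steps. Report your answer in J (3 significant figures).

W_total ≈ -354 J

Step 1 (isobaric): W = PΔV = (79.6 kPa)(9.82 − 25 L) = -1208 J.
After step 1: P = 79.6 kPa, V = 9.82 L, T = 145.7 K.
Step 2 (isothermal): W = P₁V₁ ln(V₂/V₁) = (781.7) ln(29.3/9.82) = 854.5 J.
W_total = -1208 + 854.5 = -353.8 J.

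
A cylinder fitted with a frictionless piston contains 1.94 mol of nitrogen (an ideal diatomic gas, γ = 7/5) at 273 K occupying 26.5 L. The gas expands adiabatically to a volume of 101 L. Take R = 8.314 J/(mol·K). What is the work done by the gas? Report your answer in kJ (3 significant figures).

W ≈ 4.56 kJ

Adiabatic: TV^(γ−1) = const with γ = 7/5.
T₂ = T₁ (V₁/V₂)^(γ−1) = 273 × (26.5/101)^0.4 = 273 × 0.5856 = 159.9 K.
W_by = nCᵥ(T₁ − T₂) = (1.94)(20.79)(273 − 159.9) = 4562 J.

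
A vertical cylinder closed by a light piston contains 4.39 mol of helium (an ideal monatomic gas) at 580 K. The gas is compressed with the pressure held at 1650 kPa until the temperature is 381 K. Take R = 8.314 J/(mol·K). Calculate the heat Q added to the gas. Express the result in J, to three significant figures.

Isobaric: W = nRΔT = (4.39)(8.314)(-199) = -7263 J.
ΔU = nCᵥΔT with Cᵥ = 3R/2: ΔU = (4.39)(12.47)(-199) = -10895 J.
Q = ΔU + W = -10895 − 7263 = -18158 J.

Q ≈ -18200 J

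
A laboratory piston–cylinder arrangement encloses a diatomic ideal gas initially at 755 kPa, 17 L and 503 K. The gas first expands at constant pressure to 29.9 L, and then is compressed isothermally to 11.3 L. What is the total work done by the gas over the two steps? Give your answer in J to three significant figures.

W_total ≈ -12200 J

Step 1 (isobaric): W = PΔV = (755 kPa)(29.9 − 17 L) = 9739 J.
After step 1: P = 755 kPa, V = 29.9 L, T = 884.7 K.
Step 2 (isothermal): W = P₁V₁ ln(V₂/V₁) = (22574) ln(11.3/29.9) = -21966 J.
W_total = 9739 − 21966 = -12227 J.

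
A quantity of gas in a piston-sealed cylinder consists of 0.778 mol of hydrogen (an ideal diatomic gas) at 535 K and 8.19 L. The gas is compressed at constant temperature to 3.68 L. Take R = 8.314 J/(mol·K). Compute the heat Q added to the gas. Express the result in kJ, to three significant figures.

Isothermal ⇒ ΔU = 0, so Q = W = nRT ln(V₂/V₁).
Q = (0.778)(8.314)(535) ln(3.68/8.19) = 3461 × -0.8 = -2768 J.

Q ≈ -2.77 kJ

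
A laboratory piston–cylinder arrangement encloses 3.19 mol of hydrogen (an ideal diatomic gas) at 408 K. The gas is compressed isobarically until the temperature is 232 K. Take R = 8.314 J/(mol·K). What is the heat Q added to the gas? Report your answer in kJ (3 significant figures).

Q ≈ -16.3 kJ

Isobaric: W = nRΔT = (3.19)(8.314)(-176) = -4668 J.
ΔU = nCᵥΔT with Cᵥ = 5R/2: ΔU = (3.19)(20.79)(-176) = -11670 J.
Q = ΔU + W = -11670 − 4668 = -16337 J.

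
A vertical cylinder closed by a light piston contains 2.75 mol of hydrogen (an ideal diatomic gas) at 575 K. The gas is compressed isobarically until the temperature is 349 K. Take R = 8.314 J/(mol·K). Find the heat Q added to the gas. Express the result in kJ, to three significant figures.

Isobaric: W = nRΔT = (2.75)(8.314)(-226) = -5167 J.
ΔU = nCᵥΔT with Cᵥ = 5R/2: ΔU = (2.75)(20.79)(-226) = -12918 J.
Q = ΔU + W = -12918 − 5167 = -18085 J.

Q ≈ -18.1 kJ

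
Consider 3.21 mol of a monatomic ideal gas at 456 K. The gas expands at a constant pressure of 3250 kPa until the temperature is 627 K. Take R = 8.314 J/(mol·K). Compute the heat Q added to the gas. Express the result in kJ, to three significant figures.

Isobaric: W = nRΔT = (3.21)(8.314)(171) = 4564 J.
ΔU = nCᵥΔT with Cᵥ = 3R/2: ΔU = (3.21)(12.47)(171) = 6845 J.
Q = ΔU + W = 6845 + 4564 = 11409 J.

Q ≈ 11.4 kJ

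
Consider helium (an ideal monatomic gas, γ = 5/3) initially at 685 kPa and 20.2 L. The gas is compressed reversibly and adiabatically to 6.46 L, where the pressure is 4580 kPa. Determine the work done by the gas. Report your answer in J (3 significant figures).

Adiabatic: W = (P₁V₁ − P₂V₂)/(γ − 1) with γ = 5/3.
P₁V₁ = 13837 J, P₂V₂ = 29587 J.
W = (13837 − 29587) / 0.6667 = -23625 J.

W ≈ -23600 J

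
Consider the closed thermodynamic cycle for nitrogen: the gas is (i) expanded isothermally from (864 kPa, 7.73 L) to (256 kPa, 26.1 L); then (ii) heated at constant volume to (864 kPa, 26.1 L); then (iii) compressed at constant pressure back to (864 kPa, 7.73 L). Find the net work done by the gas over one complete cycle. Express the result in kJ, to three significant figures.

W_net ≈ -7.74 kJ

Leg (i): W = PᵢVᵢ ln(V_f/Vᵢ) = (6679) ln(26.1/7.73) = 8127 J.
Leg (ii): W = 0.
Leg (iii): W = PΔV = (864)(7.73 − 26.1) = -15872 J.
W_net = 8127 − 15872 = -7745 J.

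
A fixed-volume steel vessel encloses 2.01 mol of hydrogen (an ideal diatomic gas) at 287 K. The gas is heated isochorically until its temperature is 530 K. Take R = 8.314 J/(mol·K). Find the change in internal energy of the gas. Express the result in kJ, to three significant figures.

ΔU ≈ 10.2 kJ

Constant volume ⇒ W = 0, so Q = ΔU = nCᵥΔT with Cᵥ = 5R/2 = 20.79 J/(mol·K).
ΔU = (2.01)(20.79)(530 − 287) = 10152 J.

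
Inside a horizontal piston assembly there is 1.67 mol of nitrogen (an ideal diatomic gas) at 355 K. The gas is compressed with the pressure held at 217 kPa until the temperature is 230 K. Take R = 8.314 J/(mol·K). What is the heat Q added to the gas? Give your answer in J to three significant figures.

Q ≈ -6070 J

Isobaric: W = nRΔT = (1.67)(8.314)(-125) = -1736 J.
ΔU = nCᵥΔT with Cᵥ = 5R/2: ΔU = (1.67)(20.79)(-125) = -4339 J.
Q = ΔU + W = -4339 − 1736 = -6074 J.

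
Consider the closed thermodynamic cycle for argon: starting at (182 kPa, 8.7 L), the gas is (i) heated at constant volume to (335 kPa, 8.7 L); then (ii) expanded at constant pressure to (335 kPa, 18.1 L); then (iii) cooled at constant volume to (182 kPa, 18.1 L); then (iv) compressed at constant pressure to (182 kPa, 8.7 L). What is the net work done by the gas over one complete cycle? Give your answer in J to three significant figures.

W_net ≈ 1440 J

Constant-volume legs do no work.
W(ii) = (335)(18.1 − 8.7) = 3149 J; W(iv) = (182)(8.7 − 18.1) = -1711 J.
W_net = 3149 − 1711 = 1438 J (the clockwise enclosed area).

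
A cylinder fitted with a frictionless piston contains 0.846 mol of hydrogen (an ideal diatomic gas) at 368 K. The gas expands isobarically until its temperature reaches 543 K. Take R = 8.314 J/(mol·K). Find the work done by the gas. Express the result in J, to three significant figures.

Isobaric: W = P ΔV = nR ΔT.
W = (0.846)(8.314)(543 − 368) = 1231 J.

W ≈ 1230 J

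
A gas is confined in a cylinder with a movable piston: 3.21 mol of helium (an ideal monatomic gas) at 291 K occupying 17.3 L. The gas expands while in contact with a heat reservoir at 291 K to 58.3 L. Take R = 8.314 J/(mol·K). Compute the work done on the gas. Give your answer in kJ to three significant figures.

W ≈ -9.44 kJ

Isothermal: W = nRT ln(V₂/V₁).
W = (3.21)(8.314)(291) × ln(58.3/17.3)
  = 7766 × 1.215
W_by_gas = 9435 J; work on gas = −W_by = -9435 J.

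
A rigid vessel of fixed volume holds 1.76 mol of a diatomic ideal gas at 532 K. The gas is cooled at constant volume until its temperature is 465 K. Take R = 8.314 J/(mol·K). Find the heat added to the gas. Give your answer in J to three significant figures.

Q ≈ -2450 J

Constant volume ⇒ W = 0, so Q = ΔU = nCᵥΔT with Cᵥ = 5R/2 = 20.79 J/(mol·K).
ΔU = (1.76)(20.79)(465 − 532) = -2451 J.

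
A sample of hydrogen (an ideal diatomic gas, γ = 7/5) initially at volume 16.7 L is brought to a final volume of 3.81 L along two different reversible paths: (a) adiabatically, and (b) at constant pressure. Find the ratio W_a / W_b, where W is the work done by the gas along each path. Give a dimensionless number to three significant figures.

Path (a) adiabatic: W = P₁V₁(1 − (V₁/V₂)^(γ−1))/(γ−1) → W_a/(P₁V₁) = -2.015.
Path (b) isobaric: W = P₁(V₂ − V₁) → W_b/(P₁V₁) = -0.7719.
W_a / W_b = -2.015 / -0.7719 = 2.611.

W_a / W_b ≈ 2.61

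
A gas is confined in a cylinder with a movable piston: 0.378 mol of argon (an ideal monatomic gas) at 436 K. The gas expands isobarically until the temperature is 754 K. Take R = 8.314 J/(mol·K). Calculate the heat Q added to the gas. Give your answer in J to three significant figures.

Q ≈ 2500 J

Isobaric: W = nRΔT = (0.378)(8.314)(318) = 999.4 J.
ΔU = nCᵥΔT with Cᵥ = 3R/2: ΔU = (0.378)(12.47)(318) = 1499 J.
Q = ΔU + W = 1499 + 999.4 = 2498 J.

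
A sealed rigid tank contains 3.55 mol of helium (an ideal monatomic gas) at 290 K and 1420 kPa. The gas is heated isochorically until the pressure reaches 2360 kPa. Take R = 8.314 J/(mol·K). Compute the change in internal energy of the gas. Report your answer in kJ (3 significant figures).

ΔU ≈ 8.50 kJ

Constant volume ⇒ W = 0, so Q = ΔU = nCᵥΔT with Cᵥ = 3R/2 = 12.47 J/(mol·K).
At constant V, T₂/T₁ = P₂/P₁ ⇒ ΔT = T₁(P₂/P₁ − 1) = 290·(2360/1420 − 1) = 192 K.
ΔU = (3.55)(12.47)(192) = 8499 J.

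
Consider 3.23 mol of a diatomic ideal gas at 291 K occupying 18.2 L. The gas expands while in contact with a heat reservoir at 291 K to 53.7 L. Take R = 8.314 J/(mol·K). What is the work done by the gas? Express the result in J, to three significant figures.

W ≈ 8460 J

Isothermal: W = nRT ln(V₂/V₁).
W = (3.23)(8.314)(291) × ln(53.7/18.2)
  = 7815 × 1.082
W_by_gas = 8455 J.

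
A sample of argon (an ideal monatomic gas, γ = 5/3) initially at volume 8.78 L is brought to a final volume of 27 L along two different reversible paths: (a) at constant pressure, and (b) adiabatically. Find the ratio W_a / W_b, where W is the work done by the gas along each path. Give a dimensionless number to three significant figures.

W_a / W_b ≈ 2.62

Path (a) isobaric: W = P₁(V₂ − V₁) → W_a/(P₁V₁) = 2.075.
Path (b) adiabatic: W = P₁V₁(1 − (V₁/V₂)^(γ−1))/(γ−1) → W_b/(P₁V₁) = 0.7907.
W_a / W_b = 2.075 / 0.7907 = 2.625.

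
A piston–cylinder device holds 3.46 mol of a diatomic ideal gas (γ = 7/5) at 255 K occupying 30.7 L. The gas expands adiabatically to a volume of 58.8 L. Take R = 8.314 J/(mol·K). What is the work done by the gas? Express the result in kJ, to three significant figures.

W ≈ 4.20 kJ

Adiabatic: TV^(γ−1) = const with γ = 7/5.
T₂ = T₁ (V₁/V₂)^(γ−1) = 255 × (30.7/58.8)^0.4 = 255 × 0.7711 = 196.6 K.
W_by = nCᵥ(T₁ − T₂) = (3.46)(20.79)(255 − 196.6) = 4198 J.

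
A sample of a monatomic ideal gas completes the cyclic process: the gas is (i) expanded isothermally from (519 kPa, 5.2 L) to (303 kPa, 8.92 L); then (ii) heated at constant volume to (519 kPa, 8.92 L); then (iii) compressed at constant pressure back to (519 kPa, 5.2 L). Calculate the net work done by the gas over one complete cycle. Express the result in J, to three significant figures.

Leg (i): W = PᵢVᵢ ln(V_f/Vᵢ) = (2699) ln(8.92/5.2) = 1456 J.
Leg (ii): W = 0.
Leg (iii): W = PΔV = (519)(5.2 − 8.92) = -1931 J.
W_net = 1456 − 1931 = -474.3 J.

W_net ≈ -474 J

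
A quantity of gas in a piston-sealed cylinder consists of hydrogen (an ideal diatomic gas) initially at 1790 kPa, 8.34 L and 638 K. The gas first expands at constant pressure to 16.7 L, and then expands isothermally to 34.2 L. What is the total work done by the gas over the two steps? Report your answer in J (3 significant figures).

W_total ≈ 36400 J

Step 1 (isobaric): W = PΔV = (1790 kPa)(16.7 − 8.34 L) = 14964 J.
After step 1: P = 1790 kPa, V = 16.7 L, T = 1278 K.
Step 2 (isothermal): W = P₁V₁ ln(V₂/V₁) = (29893) ln(34.2/16.7) = 21428 J.
W_total = 14964 + 21428 = 36392 J.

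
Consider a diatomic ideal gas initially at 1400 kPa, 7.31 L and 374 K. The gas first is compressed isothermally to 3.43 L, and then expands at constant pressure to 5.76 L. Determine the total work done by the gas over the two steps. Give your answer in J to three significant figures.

Step 1 (isothermal): W = P₁V₁ ln(V₂/V₁) = (10234) ln(3.43/7.31) = -7744 J.
After step 1: P = 2984 kPa, V = 3.43 L, T = 374 K.
Step 2 (isobaric): W = PΔV = (2984 kPa)(5.76 − 3.43 L) = 6952 J.
W_total = -7744 + 6952 = -791.9 J.

W_total ≈ -792 J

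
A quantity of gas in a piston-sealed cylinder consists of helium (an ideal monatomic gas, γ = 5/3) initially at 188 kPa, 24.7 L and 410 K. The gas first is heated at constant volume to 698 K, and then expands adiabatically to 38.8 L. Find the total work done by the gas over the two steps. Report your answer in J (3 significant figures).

Step 1 (isochoric): W = 0 (constant volume).
After step 1: P = 320.1 kPa (V unchanged).
Step 2 (adiabatic): W = (P₁V₁ − P₂V₂)/(γ−1) = (7905 − 5850)/0.667 = 3083 J.
W_total = 0 + 3083 = 3083 J.

W_total ≈ 3080 J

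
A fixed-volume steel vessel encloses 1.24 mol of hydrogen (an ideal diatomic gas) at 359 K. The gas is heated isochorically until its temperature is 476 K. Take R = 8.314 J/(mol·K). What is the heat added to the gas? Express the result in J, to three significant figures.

Q ≈ 3020 J

Constant volume ⇒ W = 0, so Q = ΔU = nCᵥΔT with Cᵥ = 5R/2 = 20.79 J/(mol·K).
ΔU = (1.24)(20.79)(476 − 359) = 3015 J.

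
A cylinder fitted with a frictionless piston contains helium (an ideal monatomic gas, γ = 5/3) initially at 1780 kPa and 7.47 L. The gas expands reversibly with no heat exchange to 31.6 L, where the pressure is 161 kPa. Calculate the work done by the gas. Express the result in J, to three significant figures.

W ≈ 12300 J

Adiabatic: W = (P₁V₁ − P₂V₂)/(γ − 1) with γ = 5/3.
P₁V₁ = 13297 J, P₂V₂ = 5088 J.
W = (13297 − 5088) / 0.6667 = 12313 J.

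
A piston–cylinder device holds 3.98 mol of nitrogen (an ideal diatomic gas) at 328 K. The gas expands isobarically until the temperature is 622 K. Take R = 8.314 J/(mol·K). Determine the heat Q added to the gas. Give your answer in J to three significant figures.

Q ≈ 34000 J

Isobaric: W = nRΔT = (3.98)(8.314)(294) = 9728 J.
ΔU = nCᵥΔT with Cᵥ = 5R/2: ΔU = (3.98)(20.79)(294) = 24321 J.
Q = ΔU + W = 24321 + 9728 = 34049 J.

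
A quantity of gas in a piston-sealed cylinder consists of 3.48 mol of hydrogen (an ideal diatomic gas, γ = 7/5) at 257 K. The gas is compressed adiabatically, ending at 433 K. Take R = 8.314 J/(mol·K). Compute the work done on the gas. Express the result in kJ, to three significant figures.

Adiabatic ⇒ Q = 0, so W_by = −ΔU = nCᵥ(T₁ − T₂).
Cᵥ = 5R/2 = 20.79 J/(mol·K).
W = (3.48)(20.79)(257 − 433) = -12730 J.
Work on gas = −W_by = 12730 J.

W ≈ 12.7 kJ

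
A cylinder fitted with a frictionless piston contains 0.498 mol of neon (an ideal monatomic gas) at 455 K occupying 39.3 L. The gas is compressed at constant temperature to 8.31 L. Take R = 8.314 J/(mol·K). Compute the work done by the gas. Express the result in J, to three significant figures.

W ≈ -2930 J

Isothermal: W = nRT ln(V₂/V₁).
W = (0.498)(8.314)(455) × ln(8.31/39.3)
  = 1884 × -1.554
W_by_gas = -2927 J.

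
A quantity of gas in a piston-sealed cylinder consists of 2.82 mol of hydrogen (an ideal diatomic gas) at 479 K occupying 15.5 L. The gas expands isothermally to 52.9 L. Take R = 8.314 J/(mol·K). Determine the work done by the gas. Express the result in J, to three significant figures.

Isothermal: W = nRT ln(V₂/V₁).
W = (2.82)(8.314)(479) × ln(52.9/15.5)
  = 11230 × 1.228
W_by_gas = 13786 J.

W ≈ 13800 J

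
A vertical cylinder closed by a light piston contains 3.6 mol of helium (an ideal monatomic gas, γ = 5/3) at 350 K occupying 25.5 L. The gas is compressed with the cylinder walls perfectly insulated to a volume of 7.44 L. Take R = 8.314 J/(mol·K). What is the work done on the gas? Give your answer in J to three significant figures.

W ≈ 20000 J

Adiabatic: TV^(γ−1) = const with γ = 5/3.
T₂ = T₁ (V₁/V₂)^(γ−1) = 350 × (25.5/7.44)^0.667 = 350 × 2.273 = 795.6 K.
W_by = nCᵥ(T₁ − T₂) = (3.6)(12.47)(350 − 795.6) = -20007 J.
Work on gas = −W_by = 20007 J.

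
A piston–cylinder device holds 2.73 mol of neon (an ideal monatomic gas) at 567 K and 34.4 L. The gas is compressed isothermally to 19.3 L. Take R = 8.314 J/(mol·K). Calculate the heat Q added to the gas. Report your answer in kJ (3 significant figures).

Isothermal ⇒ ΔU = 0, so Q = W = nRT ln(V₂/V₁).
Q = (2.73)(8.314)(567) ln(19.3/34.4) = 12869 × -0.578 = -7438 J.

Q ≈ -7.44 kJ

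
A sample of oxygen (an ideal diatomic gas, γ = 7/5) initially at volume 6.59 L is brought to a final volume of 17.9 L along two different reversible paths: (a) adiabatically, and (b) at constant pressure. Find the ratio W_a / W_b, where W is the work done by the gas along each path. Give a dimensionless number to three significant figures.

Path (a) adiabatic: W = P₁V₁(1 − (V₁/V₂)^(γ−1))/(γ−1) → W_a/(P₁V₁) = 0.8237.
Path (b) isobaric: W = P₁(V₂ − V₁) → W_b/(P₁V₁) = 1.716.
W_a / W_b = 0.8237 / 1.716 = 0.4799.

W_a / W_b ≈ 0.480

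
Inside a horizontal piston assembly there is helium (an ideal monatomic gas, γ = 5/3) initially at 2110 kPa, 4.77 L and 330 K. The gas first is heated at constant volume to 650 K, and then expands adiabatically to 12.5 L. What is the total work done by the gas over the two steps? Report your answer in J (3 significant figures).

W_total ≈ 14100 J

Step 1 (isochoric): W = 0 (constant volume).
After step 1: P = 4156 kPa (V unchanged).
Step 2 (adiabatic): W = (P₁V₁ − P₂V₂)/(γ−1) = (19824 − 10430)/0.667 = 14092 J.
W_total = 0 + 14092 = 14092 J.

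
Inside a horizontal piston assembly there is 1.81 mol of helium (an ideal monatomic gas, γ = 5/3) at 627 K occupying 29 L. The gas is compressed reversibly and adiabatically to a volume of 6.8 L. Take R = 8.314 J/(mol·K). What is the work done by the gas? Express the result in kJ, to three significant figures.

Adiabatic: TV^(γ−1) = const with γ = 5/3.
T₂ = T₁ (V₁/V₂)^(γ−1) = 627 × (29/6.8)^0.667 = 627 × 2.63 = 1649 K.
W_by = nCᵥ(T₁ − T₂) = (1.81)(12.47)(627 − 1649) = -23067 J.

W ≈ -23.1 kJ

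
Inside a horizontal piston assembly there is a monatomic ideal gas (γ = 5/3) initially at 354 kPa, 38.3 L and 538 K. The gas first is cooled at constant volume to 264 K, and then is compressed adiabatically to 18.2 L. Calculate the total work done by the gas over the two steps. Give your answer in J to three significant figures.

W_total ≈ -6410 J

Step 1 (isochoric): W = 0 (constant volume).
After step 1: P = 173.7 kPa (V unchanged).
Step 2 (adiabatic): W = (P₁V₁ − P₂V₂)/(γ−1) = (6653 − 10926)/0.667 = -6409 J.
W_total = 0 − 6409 = -6409 J.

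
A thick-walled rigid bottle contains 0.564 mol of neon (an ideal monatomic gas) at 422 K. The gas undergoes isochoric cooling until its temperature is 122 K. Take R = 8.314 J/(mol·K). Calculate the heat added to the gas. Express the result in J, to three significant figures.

Q ≈ -2110 J

Constant volume ⇒ W = 0, so Q = ΔU = nCᵥΔT with Cᵥ = 3R/2 = 12.47 J/(mol·K).
ΔU = (0.564)(12.47)(122 − 422) = -2110 J.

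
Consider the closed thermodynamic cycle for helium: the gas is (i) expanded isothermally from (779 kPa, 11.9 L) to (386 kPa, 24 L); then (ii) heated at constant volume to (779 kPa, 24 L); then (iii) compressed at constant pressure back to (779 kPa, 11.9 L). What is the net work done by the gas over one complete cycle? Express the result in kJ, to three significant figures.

Leg (i): W = PᵢVᵢ ln(V_f/Vᵢ) = (9270) ln(24/11.9) = 6503 J.
Leg (ii): W = 0.
Leg (iii): W = PΔV = (779)(11.9 − 24) = -9426 J.
W_net = 6503 − 9426 = -2923 J.

W_net ≈ -2.92 kJ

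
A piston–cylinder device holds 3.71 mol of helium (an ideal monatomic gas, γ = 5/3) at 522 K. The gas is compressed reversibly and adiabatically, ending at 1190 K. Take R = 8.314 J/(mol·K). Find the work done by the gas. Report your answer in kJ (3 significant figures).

Adiabatic ⇒ Q = 0, so W_by = −ΔU = nCᵥ(T₁ − T₂).
Cᵥ = 3R/2 = 12.47 J/(mol·K).
W = (3.71)(12.47)(522 − 1190) = -30907 J.

W ≈ -30.9 kJ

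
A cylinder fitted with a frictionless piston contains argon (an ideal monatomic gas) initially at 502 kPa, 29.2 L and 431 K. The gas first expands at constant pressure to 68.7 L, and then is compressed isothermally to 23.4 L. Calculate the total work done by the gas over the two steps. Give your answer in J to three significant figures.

Step 1 (isobaric): W = PΔV = (502 kPa)(68.7 − 29.2 L) = 19829 J.
After step 1: P = 502 kPa, V = 68.7 L, T = 1014 K.
Step 2 (isothermal): W = P₁V₁ ln(V₂/V₁) = (34487) ln(23.4/68.7) = -37143 J.
W_total = 19829 − 37143 = -17314 J.

W_total ≈ -17300 J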